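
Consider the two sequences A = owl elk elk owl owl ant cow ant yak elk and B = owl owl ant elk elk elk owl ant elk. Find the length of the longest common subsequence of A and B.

6

Backtracking the LCS table gives one alignment: owl (A1,B2) → elk (A2,B5) → elk (A3,B6) → owl (A5,B7) → ant (A8,B8) → elk (A10,B9).
So the longest common subsequence has length 6.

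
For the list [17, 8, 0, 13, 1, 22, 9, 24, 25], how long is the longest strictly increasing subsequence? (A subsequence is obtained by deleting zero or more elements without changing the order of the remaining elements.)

One longest increasing subsequence is 8, 13, 22, 24, 25 (positions 2,4,6,8,9), of length 5; no longer one exists.

5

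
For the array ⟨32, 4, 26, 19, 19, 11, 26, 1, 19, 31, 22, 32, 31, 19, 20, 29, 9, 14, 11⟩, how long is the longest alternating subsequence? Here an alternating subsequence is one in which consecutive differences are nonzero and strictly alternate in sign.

14

A longest alternating subsequence is 32, 4, 26, 19, 26, 1, 31, 22, 32, 19, 20, 9, 14, 11 (positions 1,2,3,4,7,8,10,11,12,14,15,17,18,19); its 13 consecutive differences strictly alternate in sign, and length 14 is optimal.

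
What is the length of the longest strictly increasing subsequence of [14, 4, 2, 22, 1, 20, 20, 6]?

2

One longest increasing subsequence is 14, 22 (positions 1,4), of length 2; no longer one exists.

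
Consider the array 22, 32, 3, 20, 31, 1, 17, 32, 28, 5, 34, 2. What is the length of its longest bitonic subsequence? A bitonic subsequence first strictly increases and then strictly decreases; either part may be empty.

Let inc[i] be the LIS ending at i and dec[i] the longest strictly decreasing subsequence starting at i. inc = [1, 2, 1, 2, 3, 1, 2, 4, 3, 2, 5, 2], dec = [5, 5, 2, 4, 4, 1, 3, 4, 3, 2, 2, 1].
max_i inc[i]+dec[i]−1 = 7, with one witness 3, 20, 31, 32, 28, 5, 2.

7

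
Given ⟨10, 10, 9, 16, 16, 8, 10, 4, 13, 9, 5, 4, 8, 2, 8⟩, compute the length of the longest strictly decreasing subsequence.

6

Scanning left to right, the best length ending at each element is: 10→1, 10→1, 9→2, 16→1, 16→1, 8→3, 10→2, 4→4, 13→2, 9→3, 5→4, 4→5, 8→4, 2→6, 8→4.
So the longest decreasing subsequence has length 6, e.g. 10, 9, 8, 5, 4, 2.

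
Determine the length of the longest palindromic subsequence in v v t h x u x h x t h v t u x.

One longest palindromic subsequence is vthxuxhtv (positions 2,3,4,5,6,7,8,10,12); it reads the same forward and backward, and the interval DP gives dp[1][15] = 9.

9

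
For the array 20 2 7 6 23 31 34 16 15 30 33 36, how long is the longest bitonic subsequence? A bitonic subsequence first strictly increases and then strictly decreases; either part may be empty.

One longest bitonic subsequence is 2, 7, 23, 31, 34, 16, 15 (positions 2,3,5,6,7,8,9): it rises to 34 then falls. Length 7 is optimal.

7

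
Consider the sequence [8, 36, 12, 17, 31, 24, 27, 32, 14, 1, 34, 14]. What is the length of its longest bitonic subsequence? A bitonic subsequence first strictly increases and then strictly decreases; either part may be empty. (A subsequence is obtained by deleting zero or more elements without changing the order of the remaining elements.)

8

Let inc[i] be the LIS ending at i and dec[i] the longest strictly decreasing subsequence starting at i. inc = [1, 2, 2, 3, 4, 4, 5, 6, 3, 1, 7, 3], dec = [2, 5, 2, 3, 4, 3, 3, 3, 2, 1, 2, 1].
max_i inc[i]+dec[i]−1 = 8, with one witness 8, 12, 17, 24, 27, 32, 14, 1.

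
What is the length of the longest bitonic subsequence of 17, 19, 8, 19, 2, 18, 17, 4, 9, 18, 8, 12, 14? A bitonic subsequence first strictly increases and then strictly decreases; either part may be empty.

Let inc[i] be the LIS ending at i and dec[i] the longest strictly decreasing subsequence starting at i. inc = [1, 2, 1, 2, 1, 2, 2, 2, 3, 4, 3, 4, 5], dec = [3, 5, 2, 5, 1, 4, 3, 1, 2, 2, 1, 1, 1].
max_i inc[i]+dec[i]−1 = 6, with one witness 17, 19, 18, 17, 9, 8.

6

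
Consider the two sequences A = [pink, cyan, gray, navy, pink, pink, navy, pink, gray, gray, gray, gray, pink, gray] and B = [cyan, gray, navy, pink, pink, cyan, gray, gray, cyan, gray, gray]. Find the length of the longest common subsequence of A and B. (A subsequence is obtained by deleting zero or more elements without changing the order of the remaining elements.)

9

A longest common subsequence is cyan, gray, navy, pink, pink, gray, gray, gray, gray (length 9); the LCS DP confirms no longer common subsequence exists.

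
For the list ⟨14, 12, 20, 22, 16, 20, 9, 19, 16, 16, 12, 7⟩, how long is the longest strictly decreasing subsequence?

Scanning left to right, the best length ending at each element is: 14→1, 12→2, 20→1, 22→1, 16→2, 20→2, 9→3, 19→3, 16→4, 16→4, 12→5, 7→6.
So the longest decreasing subsequence has length 6, e.g. 22, 20, 19, 16, 12, 7.

6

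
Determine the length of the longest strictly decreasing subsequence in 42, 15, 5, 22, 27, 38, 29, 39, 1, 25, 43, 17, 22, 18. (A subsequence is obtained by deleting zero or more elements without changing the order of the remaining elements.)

Scanning left to right, the best length ending at each element is: 42→1, 15→2, 5→3, 22→2, 27→2, 38→2, 29→3, 39→2, 1→4, 25→4, 43→1, 17→5, 22→5, 18→6.
So the longest decreasing subsequence has length 6, e.g. 42, 38, 29, 25, 22, 18.

6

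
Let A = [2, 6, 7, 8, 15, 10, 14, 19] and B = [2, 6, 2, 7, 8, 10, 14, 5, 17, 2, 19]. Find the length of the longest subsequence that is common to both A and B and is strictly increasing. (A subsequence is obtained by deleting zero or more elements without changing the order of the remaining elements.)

For each value that appears in both, track the longest common increasing run ending there.
The best achievable length is 7; one witness is 2, 6, 7, 8, 10, 14, 19 (A-positions 1,2,3,4,6,7,8, B-positions 1,2,4,5,6,7,11).

7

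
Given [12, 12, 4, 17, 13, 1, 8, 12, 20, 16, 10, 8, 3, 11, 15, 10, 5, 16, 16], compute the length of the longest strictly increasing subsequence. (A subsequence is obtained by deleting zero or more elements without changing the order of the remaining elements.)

6

Let dp[i] be the longest increasing subsequence ending at position i. Then dp = [1, 1, 1, 2, 2, 1, 2, 3, 4, 4, 3, 2, 2, 4, 5, 3, 3, 6, 6].
The maximum is 6; one witness is 4, 8, 10, 11, 15, 16 at positions 3,7,11,14,15,18.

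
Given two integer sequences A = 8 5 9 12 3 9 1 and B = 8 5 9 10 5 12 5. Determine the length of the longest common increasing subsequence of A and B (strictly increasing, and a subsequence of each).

3

A longest common strictly increasing subsequence is 8, 9, 12 (length 3); it appears in order in both A and B, and no longer such subsequence exists.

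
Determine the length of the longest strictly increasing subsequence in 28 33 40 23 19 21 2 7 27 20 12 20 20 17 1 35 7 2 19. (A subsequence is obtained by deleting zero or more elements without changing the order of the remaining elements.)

Let dp[i] be the longest increasing subsequence ending at position i. Then dp = [1, 2, 3, 1, 1, 2, 1, 2, 3, 3, 3, 4, 4, 4, 1, 5, 2, 2, 5].
The maximum is 5; one witness is 2, 7, 12, 20, 35 at positions 7,8,11,12,16.

5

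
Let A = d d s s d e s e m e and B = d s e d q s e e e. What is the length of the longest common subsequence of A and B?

Backtracking the LCS table gives one alignment: d (A1,B1) → d (A2,B4) → s (A4,B6) → e (A6,B7) → e (A8,B8) → e (A10,B9).
So the longest common subsequence has length 6.

6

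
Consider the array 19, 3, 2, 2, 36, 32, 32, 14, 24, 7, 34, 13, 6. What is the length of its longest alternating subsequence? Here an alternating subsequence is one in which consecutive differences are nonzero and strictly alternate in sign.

8

A longest alternating subsequence is 19, 3, 36, 14, 24, 7, 34, 13 (positions 1,2,5,8,9,10,11,12); its 7 consecutive differences strictly alternate in sign, and length 8 is optimal.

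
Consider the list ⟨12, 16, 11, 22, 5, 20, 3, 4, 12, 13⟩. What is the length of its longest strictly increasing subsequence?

Let dp[i] be the longest increasing subsequence ending at position i. Then dp = [1, 2, 1, 3, 1, 3, 1, 2, 3, 4].
The maximum is 4; one witness is 3, 4, 12, 13 at positions 7,8,9,10.

4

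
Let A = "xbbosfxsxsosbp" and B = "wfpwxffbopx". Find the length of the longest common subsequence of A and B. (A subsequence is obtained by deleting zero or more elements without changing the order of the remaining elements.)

Backtracking the LCS table gives one alignment: x (A1,B5) → b (A3,B8) → o (A4,B9) → x (A9,B11).
So the longest common subsequence has length 4.

4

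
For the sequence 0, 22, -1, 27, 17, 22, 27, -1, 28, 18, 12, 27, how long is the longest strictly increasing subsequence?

One longest increasing subsequence is 0, 17, 22, 27, 28 (positions 1,5,6,7,9), of length 5; no longer one exists.

5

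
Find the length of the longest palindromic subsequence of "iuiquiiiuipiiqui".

13

One longest palindromic subsequence is iuqiiiuiiiqui (positions 1,2,4,6,7,8,9,10,12,13,14,15,16); it reads the same forward and backward, and the interval DP gives dp[1][16] = 13.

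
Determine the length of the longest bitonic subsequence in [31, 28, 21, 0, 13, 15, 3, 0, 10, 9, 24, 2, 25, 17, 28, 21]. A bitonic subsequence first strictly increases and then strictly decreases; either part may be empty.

7

Let inc[i] be the LIS ending at i and dec[i] the longest strictly decreasing subsequence starting at i. inc = [1, 1, 1, 1, 2, 3, 2, 1, 3, 3, 4, 2, 5, 4, 6, 5], dec = [7, 6, 5, 1, 4, 4, 2, 1, 3, 2, 2, 1, 2, 1, 2, 1].
max_i inc[i]+dec[i]−1 = 7, with one witness 31, 28, 21, 15, 10, 9, 2.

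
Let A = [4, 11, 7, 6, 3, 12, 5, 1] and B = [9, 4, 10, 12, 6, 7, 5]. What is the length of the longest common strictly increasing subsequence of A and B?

2

For each value that appears in both, track the longest common increasing run ending there.
The best achievable length is 2; one witness is 4, 12 (A-positions 1,6, B-positions 2,4).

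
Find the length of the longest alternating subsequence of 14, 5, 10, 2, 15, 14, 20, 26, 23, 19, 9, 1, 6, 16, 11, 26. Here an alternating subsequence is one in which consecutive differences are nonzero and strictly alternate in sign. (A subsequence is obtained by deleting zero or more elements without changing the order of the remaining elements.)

A longest alternating subsequence is 14, 5, 10, 2, 15, 14, 20, 9, 16, 11, 26 (positions 1,2,3,4,5,6,7,11,14,15,16); its 10 consecutive differences strictly alternate in sign, and length 11 is optimal.

11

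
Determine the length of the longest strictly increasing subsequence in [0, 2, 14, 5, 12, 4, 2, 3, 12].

4

Let dp[i] be the longest increasing subsequence ending at position i. Then dp = [1, 2, 3, 3, 4, 3, 2, 3, 4].
The maximum is 4; one witness is 0, 2, 5, 12 at positions 1,2,4,5.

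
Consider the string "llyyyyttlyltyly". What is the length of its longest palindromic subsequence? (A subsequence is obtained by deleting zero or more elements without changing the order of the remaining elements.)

9

Using dp[i][j] = 2 + dp[i+1][j−1] if the ends match, else max(dp[i+1][j], dp[i][j−1]):
dp[1][15] = 9. A witness is yytlyltyy at positions 3,6,7,9,10,11,12,13,15.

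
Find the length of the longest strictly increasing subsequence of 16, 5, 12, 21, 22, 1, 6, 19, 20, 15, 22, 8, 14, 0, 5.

5

Let dp[i] be the longest increasing subsequence ending at position i. Then dp = [1, 1, 2, 3, 4, 1, 2, 3, 4, 3, 5, 3, 4, 1, 2].
The maximum is 5; one witness is 5, 12, 19, 20, 22 at positions 2,3,8,9,11.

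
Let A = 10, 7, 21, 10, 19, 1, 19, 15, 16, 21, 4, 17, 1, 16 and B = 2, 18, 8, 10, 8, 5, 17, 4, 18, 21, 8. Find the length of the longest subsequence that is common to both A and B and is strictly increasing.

For each value that appears in both, track the longest common increasing run ending there.
The best achievable length is 2; one witness is 10, 17 (A-positions 1,12, B-positions 4,7).

2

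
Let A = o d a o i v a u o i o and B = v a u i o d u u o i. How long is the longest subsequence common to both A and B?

5

A longest common subsequence is oduoi (length 5); the LCS DP confirms no longer common subsequence exists.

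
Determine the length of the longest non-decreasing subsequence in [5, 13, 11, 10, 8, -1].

Let dp[i] be the longest non-decreasing subsequence ending at position i. Then dp = [1, 2, 2, 2, 2, 1].
The maximum is 2; one witness is 5, 13 at positions 1,2.

2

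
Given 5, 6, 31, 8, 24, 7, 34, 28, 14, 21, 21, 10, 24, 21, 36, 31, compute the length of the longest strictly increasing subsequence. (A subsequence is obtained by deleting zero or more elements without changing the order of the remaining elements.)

7

Let dp[i] be the longest increasing subsequence ending at position i. Then dp = [1, 2, 3, 3, 4, 3, 5, 5, 4, 5, 5, 4, 6, 5, 7, 7].
The maximum is 7; one witness is 5, 6, 8, 14, 21, 24, 36 at positions 1,2,4,9,10,13,15.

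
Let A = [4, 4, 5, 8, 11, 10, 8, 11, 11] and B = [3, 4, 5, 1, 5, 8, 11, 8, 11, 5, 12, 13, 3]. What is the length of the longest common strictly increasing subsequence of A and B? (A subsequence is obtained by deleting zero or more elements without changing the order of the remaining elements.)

4

For each value that appears in both, track the longest common increasing run ending there.
The best achievable length is 4; one witness is 4, 5, 8, 11 (A-positions 1,3,4,5, B-positions 2,3,6,7).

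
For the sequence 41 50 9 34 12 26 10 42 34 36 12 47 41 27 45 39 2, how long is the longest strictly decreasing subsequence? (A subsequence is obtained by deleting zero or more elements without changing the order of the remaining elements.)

Scanning left to right, the best length ending at each element is: 41→1, 50→1, 9→2, 34→2, 12→3, 26→3, 10→4, 42→2, 34→3, 36→3, 12→4, 47→2, 41→3, 27→4, 45→3, 39→4, 2→5.
So the longest decreasing subsequence has length 5, e.g. 41, 34, 12, 10, 2.

5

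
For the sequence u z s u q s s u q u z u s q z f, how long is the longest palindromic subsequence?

10

One longest palindromic subsequence is zsuqssqusz (positions 2,3,4,5,6,7,9,12,13,15); it reads the same forward and backward, and the interval DP gives dp[1][16] = 10.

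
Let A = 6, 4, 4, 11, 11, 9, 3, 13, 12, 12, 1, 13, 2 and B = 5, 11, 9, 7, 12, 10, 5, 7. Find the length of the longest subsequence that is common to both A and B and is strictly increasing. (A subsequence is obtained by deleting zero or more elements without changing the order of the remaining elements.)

A longest common strictly increasing subsequence is 11, 12 (length 2); it appears in order in both A and B, and no longer such subsequence exists.

2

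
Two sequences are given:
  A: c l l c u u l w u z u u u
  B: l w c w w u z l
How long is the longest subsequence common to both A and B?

5

A longest common subsequence is lcwuz (length 5); the LCS DP confirms no longer common subsequence exists.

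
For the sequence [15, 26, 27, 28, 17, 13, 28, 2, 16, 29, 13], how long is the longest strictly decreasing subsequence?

4

One longest decreasing subsequence is 26, 17, 13, 2 (positions 2,5,6,8), of length 4; no longer one exists.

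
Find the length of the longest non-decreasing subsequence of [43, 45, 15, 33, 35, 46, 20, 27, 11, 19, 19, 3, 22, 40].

One longest non-decreasing subsequence is 15, 19, 19, 22, 40 (positions 3,10,11,13,14), of length 5; no longer one exists.

5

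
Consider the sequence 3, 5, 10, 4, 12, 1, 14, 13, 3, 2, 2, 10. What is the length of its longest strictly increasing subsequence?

Scanning left to right, the best length ending at each element is: 3→1, 5→2, 10→3, 4→2, 12→4, 1→1, 14→5, 13→5, 3→2, 2→2, 2→2, 10→3.
So the longest increasing subsequence has length 5, e.g. 3, 5, 10, 12, 14.

5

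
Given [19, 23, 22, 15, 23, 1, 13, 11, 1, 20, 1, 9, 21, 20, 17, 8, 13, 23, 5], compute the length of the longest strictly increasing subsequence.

Scanning left to right, the best length ending at each element is: 19→1, 23→2, 22→2, 15→1, 23→3, 1→1, 13→2, 11→2, 1→1, 20→3, 1→1, 9→2, 21→4, 20→3, 17→3, 8→2, 13→3, 23→5, 5→2.
So the longest increasing subsequence has length 5, e.g. 1, 13, 20, 21, 23.

5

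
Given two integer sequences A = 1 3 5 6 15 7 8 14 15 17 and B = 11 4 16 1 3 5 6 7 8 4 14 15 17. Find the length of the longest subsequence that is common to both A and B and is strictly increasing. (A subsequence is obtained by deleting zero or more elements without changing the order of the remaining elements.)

For each value that appears in both, track the longest common increasing run ending there.
The best achievable length is 9; one witness is 1, 3, 5, 6, 7, 8, 14, 15, 17 (A-positions 1,2,3,4,6,7,8,9,10, B-positions 4,5,6,7,8,9,11,12,13).

9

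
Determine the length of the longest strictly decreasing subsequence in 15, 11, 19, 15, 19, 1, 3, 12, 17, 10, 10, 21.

4

One longest decreasing subsequence is 19, 15, 12, 10 (positions 3,4,8,10), of length 4; no longer one exists.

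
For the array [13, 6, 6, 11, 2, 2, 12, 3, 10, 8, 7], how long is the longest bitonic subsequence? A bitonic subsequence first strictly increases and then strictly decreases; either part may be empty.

6

One longest bitonic subsequence is 6, 11, 12, 10, 8, 7 (positions 2,4,7,9,10,11): it rises to 12 then falls. Length 6 is optimal.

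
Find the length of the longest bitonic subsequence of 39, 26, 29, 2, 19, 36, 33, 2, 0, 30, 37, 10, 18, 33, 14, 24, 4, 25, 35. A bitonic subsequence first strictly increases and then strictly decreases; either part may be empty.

Let inc[i] be the LIS ending at i and dec[i] the longest strictly decreasing subsequence starting at i. inc = [1, 1, 2, 1, 2, 3, 3, 1, 1, 3, 4, 2, 3, 4, 3, 4, 2, 5, 6], dec = [7, 5, 5, 2, 4, 6, 5, 2, 1, 4, 4, 2, 3, 3, 2, 2, 1, 1, 1].
max_i inc[i]+dec[i]−1 = 8, with one witness 26, 29, 36, 33, 30, 18, 14, 4.

8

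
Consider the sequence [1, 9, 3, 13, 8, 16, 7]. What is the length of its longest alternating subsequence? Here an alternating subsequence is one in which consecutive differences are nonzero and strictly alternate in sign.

7

A longest alternating subsequence is 1, 9, 3, 13, 8, 16, 7 (positions 1,2,3,4,5,6,7); its 6 consecutive differences strictly alternate in sign, and length 7 is optimal.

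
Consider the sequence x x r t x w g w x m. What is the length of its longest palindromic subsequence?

5

One longest palindromic subsequence is xwgwx (positions 5,6,7,8,9); it reads the same forward and backward, and the interval DP gives dp[1][10] = 5.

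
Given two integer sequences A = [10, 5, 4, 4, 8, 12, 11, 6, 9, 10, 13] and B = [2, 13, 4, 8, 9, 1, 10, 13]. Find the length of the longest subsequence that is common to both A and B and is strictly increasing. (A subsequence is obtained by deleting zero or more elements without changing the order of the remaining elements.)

A longest common strictly increasing subsequence is 4, 8, 9, 10, 13 (length 5); it appears in order in both A and B, and no longer such subsequence exists.

5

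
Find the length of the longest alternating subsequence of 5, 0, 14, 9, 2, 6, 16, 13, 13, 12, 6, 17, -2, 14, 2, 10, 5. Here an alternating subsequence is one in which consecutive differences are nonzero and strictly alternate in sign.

12

A longest alternating subsequence is 5, 0, 14, 9, 16, 13, 17, -2, 14, 2, 10, 5 (positions 1,2,3,4,7,8,12,13,14,15,16,17); its 11 consecutive differences strictly alternate in sign, and length 12 is optimal.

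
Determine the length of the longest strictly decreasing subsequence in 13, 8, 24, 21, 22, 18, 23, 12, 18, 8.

5

One longest decreasing subsequence is 24, 21, 18, 12, 8 (positions 3,4,6,8,10), of length 5; no longer one exists.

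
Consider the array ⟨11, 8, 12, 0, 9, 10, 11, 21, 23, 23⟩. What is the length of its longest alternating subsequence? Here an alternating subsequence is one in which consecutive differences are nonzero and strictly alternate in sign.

5

A longest alternating subsequence is 11, 8, 12, 0, 9 (positions 1,2,3,4,5); its 4 consecutive differences strictly alternate in sign, and length 5 is optimal.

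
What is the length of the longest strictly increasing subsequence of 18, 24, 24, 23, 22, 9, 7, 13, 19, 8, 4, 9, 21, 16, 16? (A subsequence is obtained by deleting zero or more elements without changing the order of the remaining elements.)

Scanning left to right, the best length ending at each element is: 18→1, 24→2, 24→2, 23→2, 22→2, 9→1, 7→1, 13→2, 19→3, 8→2, 4→1, 9→3, 21→4, 16→4, 16→4.
So the longest increasing subsequence has length 4, e.g. 9, 13, 19, 21.

4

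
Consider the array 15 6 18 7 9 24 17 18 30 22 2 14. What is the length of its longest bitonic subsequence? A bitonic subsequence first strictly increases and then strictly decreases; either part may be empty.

8

One longest bitonic subsequence is 6, 7, 9, 17, 18, 30, 22, 14 (positions 2,4,5,7,8,9,10,12): it rises to 30 then falls. Length 8 is optimal.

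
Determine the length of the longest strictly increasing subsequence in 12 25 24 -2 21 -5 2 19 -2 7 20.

4

One longest increasing subsequence is -2, 2, 19, 20 (positions 4,7,8,11), of length 4; no longer one exists.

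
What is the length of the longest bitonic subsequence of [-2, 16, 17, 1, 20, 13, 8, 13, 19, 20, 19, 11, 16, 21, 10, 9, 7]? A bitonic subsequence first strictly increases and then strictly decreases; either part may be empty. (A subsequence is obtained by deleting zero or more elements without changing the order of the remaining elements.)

11

One longest bitonic subsequence is -2, 1, 8, 13, 19, 20, 19, 16, 10, 9, 7 (positions 1,4,7,8,9,10,11,13,15,16,17): it rises to 20 then falls. Length 11 is optimal.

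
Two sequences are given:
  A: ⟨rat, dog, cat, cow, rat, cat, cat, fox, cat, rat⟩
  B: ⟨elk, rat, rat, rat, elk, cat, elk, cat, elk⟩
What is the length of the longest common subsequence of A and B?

A longest common subsequence is rat, rat, cat, cat (length 4); the LCS DP confirms no longer common subsequence exists.

4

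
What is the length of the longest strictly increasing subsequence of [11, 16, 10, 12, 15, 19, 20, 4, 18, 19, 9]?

5

Let dp[i] be the longest increasing subsequence ending at position i. Then dp = [1, 2, 1, 2, 3, 4, 5, 1, 4, 5, 2].
The maximum is 5; one witness is 11, 12, 15, 19, 20 at positions 1,4,5,6,7.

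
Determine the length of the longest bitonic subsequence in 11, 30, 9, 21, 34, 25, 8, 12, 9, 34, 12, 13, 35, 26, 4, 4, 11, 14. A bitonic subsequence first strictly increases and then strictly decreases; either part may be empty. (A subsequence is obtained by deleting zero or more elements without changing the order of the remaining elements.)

7

Let inc[i] be the LIS ending at i and dec[i] the longest strictly decreasing subsequence starting at i. inc = [1, 2, 1, 2, 3, 3, 1, 2, 2, 4, 3, 4, 5, 5, 1, 1, 3, 5], dec = [4, 5, 3, 4, 5, 4, 2, 3, 2, 3, 2, 2, 3, 2, 1, 1, 1, 1].
max_i inc[i]+dec[i]−1 = 7, with one witness 11, 30, 34, 25, 12, 9, 4.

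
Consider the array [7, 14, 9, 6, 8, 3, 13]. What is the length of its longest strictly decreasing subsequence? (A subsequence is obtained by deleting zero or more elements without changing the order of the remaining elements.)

4

One longest decreasing subsequence is 14, 9, 6, 3 (positions 2,3,4,6), of length 4; no longer one exists.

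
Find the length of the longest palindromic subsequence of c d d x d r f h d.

One longest palindromic subsequence is ddxdd (positions 2,3,4,5,9); it reads the same forward and backward, and the interval DP gives dp[1][9] = 5.

5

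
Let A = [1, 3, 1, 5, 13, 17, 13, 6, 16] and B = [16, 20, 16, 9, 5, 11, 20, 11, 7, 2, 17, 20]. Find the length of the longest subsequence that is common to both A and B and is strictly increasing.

For each value that appears in both, track the longest common increasing run ending there.
The best achievable length is 2; one witness is 5, 17 (A-positions 4,6, B-positions 5,11).

2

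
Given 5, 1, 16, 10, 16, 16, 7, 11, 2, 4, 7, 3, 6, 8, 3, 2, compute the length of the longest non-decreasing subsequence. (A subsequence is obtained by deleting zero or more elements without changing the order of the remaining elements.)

Let dp[i] be the longest non-decreasing subsequence ending at position i. Then dp = [1, 1, 2, 2, 3, 4, 2, 3, 2, 3, 4, 3, 4, 5, 4, 3].
The maximum is 5; one witness is 1, 2, 4, 7, 8 at positions 2,9,10,11,14.

5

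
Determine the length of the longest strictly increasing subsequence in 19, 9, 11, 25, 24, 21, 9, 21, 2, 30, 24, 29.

5

Let dp[i] be the longest increasing subsequence ending at position i. Then dp = [1, 1, 2, 3, 3, 3, 1, 3, 1, 4, 4, 5].
The maximum is 5; one witness is 9, 11, 21, 24, 29 at positions 2,3,6,11,12.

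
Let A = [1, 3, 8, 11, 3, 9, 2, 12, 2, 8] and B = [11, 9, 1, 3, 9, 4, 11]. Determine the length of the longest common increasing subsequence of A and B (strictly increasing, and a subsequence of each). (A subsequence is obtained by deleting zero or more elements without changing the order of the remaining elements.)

3

A longest common strictly increasing subsequence is 1, 3, 9 (length 3); it appears in order in both A and B, and no longer such subsequence exists.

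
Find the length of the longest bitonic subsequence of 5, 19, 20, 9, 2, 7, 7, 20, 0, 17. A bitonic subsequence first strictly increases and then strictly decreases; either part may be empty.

Let inc[i] be the LIS ending at i and dec[i] the longest strictly decreasing subsequence starting at i. inc = [1, 2, 3, 2, 1, 2, 2, 3, 1, 3], dec = [3, 4, 4, 3, 2, 2, 2, 2, 1, 1].
max_i inc[i]+dec[i]−1 = 6, with one witness 5, 19, 20, 9, 7, 0.

6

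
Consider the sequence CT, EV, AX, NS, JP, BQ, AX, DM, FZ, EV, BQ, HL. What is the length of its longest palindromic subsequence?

One longest palindromic subsequence is EV AX BQ AX EV (positions 2,3,6,7,10); it reads the same forward and backward, and the interval DP gives dp[1][12] = 5.

5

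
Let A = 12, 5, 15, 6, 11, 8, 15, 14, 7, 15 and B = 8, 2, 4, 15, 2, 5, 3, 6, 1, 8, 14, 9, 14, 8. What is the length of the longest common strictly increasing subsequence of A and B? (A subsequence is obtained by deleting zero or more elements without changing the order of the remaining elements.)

4

A longest common strictly increasing subsequence is 5, 6, 8, 14 (length 4); it appears in order in both A and B, and no longer such subsequence exists.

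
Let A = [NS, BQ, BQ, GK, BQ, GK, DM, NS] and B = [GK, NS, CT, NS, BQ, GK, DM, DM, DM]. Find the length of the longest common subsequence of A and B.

A longest common subsequence is NS, BQ, GK, DM (length 4); the LCS DP confirms no longer common subsequence exists.

4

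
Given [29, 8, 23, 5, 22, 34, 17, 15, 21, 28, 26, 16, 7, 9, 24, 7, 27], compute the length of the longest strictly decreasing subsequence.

7

One longest decreasing subsequence is 29, 23, 22, 17, 15, 9, 7 (positions 1,3,5,7,8,14,16), of length 7; no longer one exists.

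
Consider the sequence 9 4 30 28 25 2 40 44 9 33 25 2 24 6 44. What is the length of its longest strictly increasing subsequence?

4

Scanning left to right, the best length ending at each element is: 9→1, 4→1, 30→2, 28→2, 25→2, 2→1, 40→3, 44→4, 9→2, 33→3, 25→3, 2→1, 24→3, 6→2, 44→4.
So the longest increasing subsequence has length 4, e.g. 9, 30, 40, 44.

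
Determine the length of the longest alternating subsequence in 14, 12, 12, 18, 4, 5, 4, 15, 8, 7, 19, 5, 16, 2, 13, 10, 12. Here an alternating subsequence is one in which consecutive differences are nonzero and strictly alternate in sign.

A longest alternating subsequence is 14, 12, 18, 4, 5, 4, 15, 8, 19, 5, 16, 2, 13, 10, 12 (positions 1,2,4,5,6,7,8,9,11,12,13,14,15,16,17); its 14 consecutive differences strictly alternate in sign, and length 15 is optimal.

15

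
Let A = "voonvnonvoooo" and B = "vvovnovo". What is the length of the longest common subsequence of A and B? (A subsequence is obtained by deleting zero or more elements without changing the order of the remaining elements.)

7

Backtracking the LCS table gives one alignment: v (A1,B2) → o (A3,B3) → v (A5,B4) → n (A6,B5) → o (A7,B6) → v (A9,B7) → o (A13,B8).
So the longest common subsequence has length 7.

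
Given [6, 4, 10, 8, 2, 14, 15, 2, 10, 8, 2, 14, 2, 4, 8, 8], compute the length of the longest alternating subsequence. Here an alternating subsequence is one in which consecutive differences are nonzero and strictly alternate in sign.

11

A longest alternating subsequence is 6, 4, 10, 8, 14, 2, 10, 8, 14, 2, 4 (positions 1,2,3,4,6,8,9,10,12,13,14); its 10 consecutive differences strictly alternate in sign, and length 11 is optimal.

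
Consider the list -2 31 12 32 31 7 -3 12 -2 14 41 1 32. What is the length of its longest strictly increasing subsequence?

One longest increasing subsequence is -2, 7, 12, 14, 41 (positions 1,6,8,10,11), of length 5; no longer one exists.

5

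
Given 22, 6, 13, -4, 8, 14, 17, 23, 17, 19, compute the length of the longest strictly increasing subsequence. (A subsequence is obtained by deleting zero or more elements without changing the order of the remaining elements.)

5

Let dp[i] be the longest increasing subsequence ending at position i. Then dp = [1, 1, 2, 1, 2, 3, 4, 5, 4, 5].
The maximum is 5; one witness is 6, 13, 14, 17, 23 at positions 2,3,6,7,8.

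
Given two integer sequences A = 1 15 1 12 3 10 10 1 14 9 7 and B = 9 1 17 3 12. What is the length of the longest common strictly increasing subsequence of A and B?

2

For each value that appears in both, track the longest common increasing run ending there.
The best achievable length is 2; one witness is 1, 3 (A-positions 1,5, B-positions 2,4).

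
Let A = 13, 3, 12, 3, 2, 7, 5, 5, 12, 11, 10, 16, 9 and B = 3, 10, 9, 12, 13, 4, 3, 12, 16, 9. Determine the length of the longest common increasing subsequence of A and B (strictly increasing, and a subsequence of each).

3

For each value that appears in both, track the longest common increasing run ending there.
The best achievable length is 3; one witness is 3, 10, 16 (A-positions 2,11,12, B-positions 1,2,9).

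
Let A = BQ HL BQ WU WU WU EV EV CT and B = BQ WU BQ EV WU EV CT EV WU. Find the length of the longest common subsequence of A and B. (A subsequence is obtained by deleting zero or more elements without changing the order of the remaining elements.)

5

Backtracking the LCS table gives one alignment: BQ (A1,B1) → BQ (A3,B3) → WU (A6,B5) → EV (A7,B6) → EV (A8,B8).
So the longest common subsequence has length 5.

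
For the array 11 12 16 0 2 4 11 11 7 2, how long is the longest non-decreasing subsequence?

Scanning left to right, the best length ending at each element is: 11→1, 12→2, 16→3, 0→1, 2→2, 4→3, 11→4, 11→5, 7→4, 2→3.
So the longest non-decreasing subsequence has length 5, e.g. 0, 2, 4, 11, 11.

5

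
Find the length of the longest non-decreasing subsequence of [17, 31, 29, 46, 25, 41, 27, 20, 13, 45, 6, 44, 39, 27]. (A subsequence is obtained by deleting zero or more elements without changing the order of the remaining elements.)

Scanning left to right, the best length ending at each element is: 17→1, 31→2, 29→2, 46→3, 25→2, 41→3, 27→3, 20→2, 13→1, 45→4, 6→1, 44→4, 39→4, 27→4.
So the longest non-decreasing subsequence has length 4, e.g. 17, 31, 41, 45.

4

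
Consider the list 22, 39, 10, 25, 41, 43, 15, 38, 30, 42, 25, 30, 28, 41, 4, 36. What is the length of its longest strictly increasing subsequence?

One longest increasing subsequence is 10, 15, 25, 30, 41 (positions 3,7,11,12,14), of length 5; no longer one exists.

5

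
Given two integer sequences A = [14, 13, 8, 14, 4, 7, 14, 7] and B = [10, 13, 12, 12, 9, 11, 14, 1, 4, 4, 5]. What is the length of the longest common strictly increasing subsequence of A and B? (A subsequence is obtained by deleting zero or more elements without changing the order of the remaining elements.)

A longest common strictly increasing subsequence is 13, 14 (length 2); it appears in order in both A and B, and no longer such subsequence exists.

2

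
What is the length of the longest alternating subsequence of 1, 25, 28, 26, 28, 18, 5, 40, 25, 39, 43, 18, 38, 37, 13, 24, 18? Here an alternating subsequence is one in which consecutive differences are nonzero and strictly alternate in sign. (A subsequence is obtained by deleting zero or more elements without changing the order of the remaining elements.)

13

Track the best alternating length ending on an up-step vs a down-step at each position: up/down = 1/1, 2/1, 2/1, 2/3, 4/1, 2/5, 2/5, 6/1, 6/7, 8/7, 8/1, 6/9, 10/9, 10/11, 6/11, 12/11, 12/13.
The maximum over both is 13; one such subsequence is 1, 28, 26, 28, 18, 40, 25, 39, 18, 38, 13, 24, 18.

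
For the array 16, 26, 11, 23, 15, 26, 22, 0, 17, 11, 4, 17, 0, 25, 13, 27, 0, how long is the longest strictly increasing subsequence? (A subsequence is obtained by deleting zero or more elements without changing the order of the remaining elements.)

Let dp[i] be the longest increasing subsequence ending at position i. Then dp = [1, 2, 1, 2, 2, 3, 3, 1, 3, 2, 2, 3, 1, 4, 3, 5, 1].
The maximum is 5; one witness is 11, 15, 22, 25, 27 at positions 3,5,7,14,16.

5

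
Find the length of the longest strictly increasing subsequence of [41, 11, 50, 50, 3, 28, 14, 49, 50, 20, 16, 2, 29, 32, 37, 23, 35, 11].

One longest increasing subsequence is 11, 14, 20, 29, 32, 37 (positions 2,7,10,13,14,15), of length 6; no longer one exists.

6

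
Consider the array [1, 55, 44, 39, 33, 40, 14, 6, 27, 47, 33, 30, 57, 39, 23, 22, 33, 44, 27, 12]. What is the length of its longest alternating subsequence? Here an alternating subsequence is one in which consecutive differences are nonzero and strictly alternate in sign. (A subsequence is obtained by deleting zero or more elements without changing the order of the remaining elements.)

Track the best alternating length ending on an up-step vs a down-step at each position: up/down = 1/1, 2/1, 2/3, 2/3, 2/3, 4/3, 2/5, 2/5, 6/5, 6/3, 6/7, 6/7, 8/1, 8/9, 6/9, 6/9, 10/9, 10/9, 10/11, 6/11.
The maximum over both is 11; one such subsequence is 1, 55, 39, 40, 14, 47, 33, 57, 23, 33, 27.

11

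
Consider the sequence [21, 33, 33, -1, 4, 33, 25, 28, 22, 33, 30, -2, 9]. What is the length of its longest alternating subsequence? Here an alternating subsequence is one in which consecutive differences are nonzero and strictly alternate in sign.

10

A longest alternating subsequence is 21, 33, -1, 33, 25, 28, 22, 33, -2, 9 (positions 1,2,4,6,7,8,9,10,12,13); its 9 consecutive differences strictly alternate in sign, and length 10 is optimal.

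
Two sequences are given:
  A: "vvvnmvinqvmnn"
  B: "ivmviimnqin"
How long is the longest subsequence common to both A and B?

Backtracking the LCS table gives one alignment: v (A3,B2) → m (A5,B3) → v (A6,B4) → i (A7,B6) → n (A8,B8) → q (A9,B9) → n (A13,B11).
So the longest common subsequence has length 7.

7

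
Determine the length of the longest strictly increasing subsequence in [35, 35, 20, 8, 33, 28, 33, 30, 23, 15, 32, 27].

4

One longest increasing subsequence is 20, 28, 30, 32 (positions 3,6,8,11), of length 4; no longer one exists.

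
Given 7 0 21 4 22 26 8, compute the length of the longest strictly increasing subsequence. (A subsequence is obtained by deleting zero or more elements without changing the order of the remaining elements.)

Let dp[i] be the longest increasing subsequence ending at position i. Then dp = [1, 1, 2, 2, 3, 4, 3].
The maximum is 4; one witness is 7, 21, 22, 26 at positions 1,3,5,6.

4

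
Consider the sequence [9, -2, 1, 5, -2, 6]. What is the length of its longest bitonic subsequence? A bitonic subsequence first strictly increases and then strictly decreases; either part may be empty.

One longest bitonic subsequence is -2, 1, 5, -2 (positions 2,3,4,5): it rises to 5 then falls. Length 4 is optimal.

4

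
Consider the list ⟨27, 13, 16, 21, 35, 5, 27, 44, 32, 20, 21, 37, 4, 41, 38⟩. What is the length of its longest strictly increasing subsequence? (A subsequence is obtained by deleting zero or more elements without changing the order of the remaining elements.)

Let dp[i] be the longest increasing subsequence ending at position i. Then dp = [1, 1, 2, 3, 4, 1, 4, 5, 5, 3, 4, 6, 1, 7, 7].
The maximum is 7; one witness is 13, 16, 21, 27, 32, 37, 41 at positions 2,3,4,7,9,12,14.

7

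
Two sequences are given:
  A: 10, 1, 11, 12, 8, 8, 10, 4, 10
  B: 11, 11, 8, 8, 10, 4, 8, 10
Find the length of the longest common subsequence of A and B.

A longest common subsequence is 11, 8, 8, 10, 4, 10 (length 6); the LCS DP confirms no longer common subsequence exists.

6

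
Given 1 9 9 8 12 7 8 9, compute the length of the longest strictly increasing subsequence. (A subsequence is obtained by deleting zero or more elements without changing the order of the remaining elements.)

Let dp[i] be the longest increasing subsequence ending at position i. Then dp = [1, 2, 2, 2, 3, 2, 3, 4].
The maximum is 4; one witness is 1, 7, 8, 9 at positions 1,6,7,8.

4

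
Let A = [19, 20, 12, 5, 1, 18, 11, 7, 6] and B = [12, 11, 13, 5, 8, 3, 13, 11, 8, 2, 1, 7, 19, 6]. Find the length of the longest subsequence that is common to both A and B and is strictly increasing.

A longest common strictly increasing subsequence is 5, 11 (length 2); it appears in order in both A and B, and no longer such subsequence exists.

2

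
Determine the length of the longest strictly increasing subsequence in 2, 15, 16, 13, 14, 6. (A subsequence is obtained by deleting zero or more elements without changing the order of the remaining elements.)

3

Let dp[i] be the longest increasing subsequence ending at position i. Then dp = [1, 2, 3, 2, 3, 2].
The maximum is 3; one witness is 2, 15, 16 at positions 1,2,3.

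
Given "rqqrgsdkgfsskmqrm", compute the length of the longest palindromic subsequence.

Using dp[i][j] = 2 + dp[i+1][j−1] if the ends match, else max(dp[i+1][j], dp[i][j−1]):
dp[1][17] = 8. A witness is rqksskqr at positions 1,2,8,11,12,13,15,16.

8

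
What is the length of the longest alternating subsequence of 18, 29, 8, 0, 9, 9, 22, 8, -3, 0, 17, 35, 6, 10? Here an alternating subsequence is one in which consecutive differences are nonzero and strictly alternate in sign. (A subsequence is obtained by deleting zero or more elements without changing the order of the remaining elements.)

Track the best alternating length ending on an up-step vs a down-step at each position: up/down = 1/1, 2/1, 1/3, 1/3, 4/3, 4/3, 4/3, 4/5, 1/5, 6/5, 6/5, 6/1, 6/7, 8/7.
The maximum over both is 8; one such subsequence is 18, 29, 8, 9, 8, 17, 6, 10.

8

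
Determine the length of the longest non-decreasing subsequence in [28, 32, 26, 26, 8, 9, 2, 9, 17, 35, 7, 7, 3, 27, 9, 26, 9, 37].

Let dp[i] be the longest non-decreasing subsequence ending at position i. Then dp = [1, 2, 1, 2, 1, 2, 1, 3, 4, 5, 2, 3, 2, 5, 4, 5, 5, 6].
The maximum is 6; one witness is 8, 9, 9, 17, 35, 37 at positions 5,6,8,9,10,18.

6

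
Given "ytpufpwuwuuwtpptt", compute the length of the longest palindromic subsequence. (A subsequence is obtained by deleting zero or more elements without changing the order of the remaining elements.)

One longest palindromic subsequence is tppwuuuwppt (positions 2,3,6,7,8,10,11,12,14,15,17); it reads the same forward and backward, and the interval DP gives dp[1][17] = 11.

11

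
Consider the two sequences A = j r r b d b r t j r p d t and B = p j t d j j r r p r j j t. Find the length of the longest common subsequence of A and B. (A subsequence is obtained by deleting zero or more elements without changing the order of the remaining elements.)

Backtracking the LCS table gives one alignment: j (A1,B6) → r (A2,B7) → r (A3,B8) → r (A7,B10) → j (A9,B12) → t (A13,B13).
So the longest common subsequence has length 6.

6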